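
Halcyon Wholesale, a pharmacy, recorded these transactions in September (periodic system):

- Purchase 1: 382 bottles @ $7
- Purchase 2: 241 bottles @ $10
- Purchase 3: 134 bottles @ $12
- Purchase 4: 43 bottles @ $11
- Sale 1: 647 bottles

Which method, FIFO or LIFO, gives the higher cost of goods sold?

LIFO

FIFO COGS: 382 @ $7 + 241 @ $10 + 24 @ $12 = $5,372
LIFO COGS: 43 @ $11 + 134 @ $12 + 241 @ $10 + 229 @ $7 = $6,094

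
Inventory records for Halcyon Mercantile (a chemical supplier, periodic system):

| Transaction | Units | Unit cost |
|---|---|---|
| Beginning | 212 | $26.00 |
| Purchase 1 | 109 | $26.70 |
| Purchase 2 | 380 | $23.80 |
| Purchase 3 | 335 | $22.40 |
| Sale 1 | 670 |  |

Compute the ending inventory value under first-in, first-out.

Sale 1 (670) [FIFO — oldest first]: 212 @ $26.00 + 109 @ $26.70 + 349 @ $23.80 = $16,728.50
Ending inventory: 31 @ $23.80 + 335 @ $22.40 = $8,241.80

Ending inventory = $8,241.80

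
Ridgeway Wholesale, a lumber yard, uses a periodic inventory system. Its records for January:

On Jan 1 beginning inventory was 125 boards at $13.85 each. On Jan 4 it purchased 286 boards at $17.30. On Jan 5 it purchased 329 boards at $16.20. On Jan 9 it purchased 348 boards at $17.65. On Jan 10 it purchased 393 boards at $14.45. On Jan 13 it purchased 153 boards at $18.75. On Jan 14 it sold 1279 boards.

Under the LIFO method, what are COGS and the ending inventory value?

COGS = $20,988.40; ending inventory = $5,710.25

Jan 14, 1279 sold [LIFO — newest first]: 153 @ $18.75 + 393 @ $14.45 + 348 @ $17.65 + 329 @ $16.20 + 56 @ $17.30 = $20,988.40
Ending inventory: 125 @ $13.85 + 230 @ $17.30 = $5,710.25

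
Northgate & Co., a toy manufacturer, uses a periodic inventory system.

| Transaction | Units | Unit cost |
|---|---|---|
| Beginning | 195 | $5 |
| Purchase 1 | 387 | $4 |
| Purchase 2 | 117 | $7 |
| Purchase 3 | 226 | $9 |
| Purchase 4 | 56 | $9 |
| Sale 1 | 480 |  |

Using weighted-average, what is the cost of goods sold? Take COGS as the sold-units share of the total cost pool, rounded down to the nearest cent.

Sale 1, sell 480: 480/981 × $5,880.00 → $2,877.06
Ending inventory (cost pool remaining) = $3,002.94

COGS = $2,877.06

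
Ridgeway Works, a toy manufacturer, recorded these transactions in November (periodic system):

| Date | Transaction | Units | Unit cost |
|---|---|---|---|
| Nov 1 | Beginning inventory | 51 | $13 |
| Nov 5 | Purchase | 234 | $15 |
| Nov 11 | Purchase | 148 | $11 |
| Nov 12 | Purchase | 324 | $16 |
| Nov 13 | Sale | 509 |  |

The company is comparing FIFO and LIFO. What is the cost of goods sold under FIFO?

FIFO COGS: 51 @ $13 + 234 @ $15 + 148 @ $11 + 76 @ $16 = $7,017
LIFO COGS: 324 @ $16 + 148 @ $11 + 37 @ $15 = $7,367

COGS = $7,017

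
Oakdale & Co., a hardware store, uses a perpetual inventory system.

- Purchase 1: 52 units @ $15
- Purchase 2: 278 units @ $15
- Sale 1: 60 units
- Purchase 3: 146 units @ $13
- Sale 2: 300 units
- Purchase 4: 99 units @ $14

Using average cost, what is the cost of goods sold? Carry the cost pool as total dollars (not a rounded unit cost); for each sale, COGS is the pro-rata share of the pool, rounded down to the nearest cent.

COGS = $5,189.42

After Purchase 1: 52 on hand, pool $780.00 (≈ $15.0000 each)
After Purchase 2: 330 on hand, pool $4,950.00 (≈ $15.0000 each)
Sale 1, sell 60: 60/330 × $4,950.00 → $900.00
After Purchase 3: 416 on hand, pool $5,948.00 (≈ $14.2981 each)
Sale 2, sell 300: 300/416 × $5,948.00 → $4,289.42
After Purchase 4: 215 on hand, pool $3,044.58 (≈ $14.1608 each)
Total COGS = $900.00 + $4,289.42 = $5,189.42
Ending inventory (cost pool remaining) = $3,044.58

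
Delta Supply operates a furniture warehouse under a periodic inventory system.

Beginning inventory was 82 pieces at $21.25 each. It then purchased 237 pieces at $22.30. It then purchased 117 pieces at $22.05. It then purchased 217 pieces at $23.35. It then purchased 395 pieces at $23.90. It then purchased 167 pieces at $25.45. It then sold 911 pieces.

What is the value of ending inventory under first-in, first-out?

Sale 1 (911) [FIFO — oldest first]: 82 @ $21.25 + 237 @ $22.30 + 117 @ $22.05 + 217 @ $23.35 + 258 @ $23.90 = $20,840.60
Ending inventory: 137 @ $23.90 + 167 @ $25.45 = $7,524.45
Check: goods available $28,365.05 = COGS $20,840.60 + ending $7,524.45

Ending inventory = $7,524.45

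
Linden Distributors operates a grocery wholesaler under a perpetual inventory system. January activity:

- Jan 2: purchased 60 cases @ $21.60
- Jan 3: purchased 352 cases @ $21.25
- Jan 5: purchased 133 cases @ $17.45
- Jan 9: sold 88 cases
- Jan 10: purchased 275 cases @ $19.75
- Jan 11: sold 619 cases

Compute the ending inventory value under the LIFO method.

Ending inventory = $2,422.25

Jan 9, 88 sold [LIFO — newest first]: 88 @ $17.45 = $1,535.60
Jan 11, 619 sold [LIFO — newest first]: 275 @ $19.75 + 45 @ $17.45 + 299 @ $21.25 = $12,570.25
Total COGS = $1,535.60 + $12,570.25 = $14,105.85
Ending inventory: 60 @ $21.60 + 53 @ $21.25 = $2,422.25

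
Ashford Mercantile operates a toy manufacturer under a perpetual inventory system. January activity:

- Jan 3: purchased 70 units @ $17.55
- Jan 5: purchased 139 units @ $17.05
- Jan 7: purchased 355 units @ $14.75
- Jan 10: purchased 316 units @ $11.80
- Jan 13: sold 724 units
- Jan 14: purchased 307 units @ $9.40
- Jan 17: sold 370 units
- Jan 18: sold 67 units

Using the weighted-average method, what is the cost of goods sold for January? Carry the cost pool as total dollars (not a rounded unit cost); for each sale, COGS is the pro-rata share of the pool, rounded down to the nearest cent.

After Jan 3: 70 on hand, pool $1,228.50 (≈ $17.5500 each)
After Jan 5: 209 on hand, pool $3,598.45 (≈ $17.2175 each)
After Jan 7: 564 on hand, pool $8,834.70 (≈ $15.6644 each)
After Jan 10: 880 on hand, pool $12,563.50 (≈ $14.2767 each)
Jan 13, sell 724: 724/880 × $12,563.50 → $10,336.33
After Jan 14: 463 on hand, pool $5,112.97 (≈ $11.0431 each)
Jan 17, sell 370: 370/463 × $5,112.97 → $4,085.95
Jan 18, sell 67: 67/93 × $1,027.02 → $739.89
Total COGS = $10,336.33 + $4,085.95 + $739.89 = $15,162.17
Ending inventory (cost pool remaining) = $287.13

COGS = $15,162.17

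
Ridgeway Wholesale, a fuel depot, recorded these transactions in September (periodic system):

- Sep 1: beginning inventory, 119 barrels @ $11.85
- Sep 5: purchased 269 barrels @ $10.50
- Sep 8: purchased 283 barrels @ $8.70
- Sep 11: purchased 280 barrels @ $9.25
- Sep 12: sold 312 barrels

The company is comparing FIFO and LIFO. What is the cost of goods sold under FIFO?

FIFO COGS: 119 @ $11.85 + 193 @ $10.50 = $3,436.65
LIFO COGS: 280 @ $9.25 + 32 @ $8.70 = $2,868.40

COGS = $3,436.65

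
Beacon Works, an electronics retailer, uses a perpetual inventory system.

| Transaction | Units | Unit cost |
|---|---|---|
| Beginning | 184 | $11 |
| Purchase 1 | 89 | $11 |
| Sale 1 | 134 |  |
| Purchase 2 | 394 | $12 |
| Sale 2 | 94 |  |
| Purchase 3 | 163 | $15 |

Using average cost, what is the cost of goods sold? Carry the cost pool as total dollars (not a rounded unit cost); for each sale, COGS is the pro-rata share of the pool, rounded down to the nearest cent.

COGS = $2,577.48

After Beginning: 184 on hand, pool $2,024.00 (≈ $11.0000 each)
After Purchase 1: 273 on hand, pool $3,003.00 (≈ $11.0000 each)
Sale 1, sell 134: 134/273 × $3,003.00 → $1,474.00
After Purchase 2: 533 on hand, pool $6,257.00 (≈ $11.7392 each)
Sale 2, sell 94: 94/533 × $6,257.00 → $1,103.48
After Purchase 3: 602 on hand, pool $7,598.52 (≈ $12.6221 each)
Total COGS = $1,474.00 + $1,103.48 = $2,577.48
Ending inventory (cost pool remaining) = $7,598.52
Check: goods available $10,176.00 = COGS $2,577.48 + ending $7,598.52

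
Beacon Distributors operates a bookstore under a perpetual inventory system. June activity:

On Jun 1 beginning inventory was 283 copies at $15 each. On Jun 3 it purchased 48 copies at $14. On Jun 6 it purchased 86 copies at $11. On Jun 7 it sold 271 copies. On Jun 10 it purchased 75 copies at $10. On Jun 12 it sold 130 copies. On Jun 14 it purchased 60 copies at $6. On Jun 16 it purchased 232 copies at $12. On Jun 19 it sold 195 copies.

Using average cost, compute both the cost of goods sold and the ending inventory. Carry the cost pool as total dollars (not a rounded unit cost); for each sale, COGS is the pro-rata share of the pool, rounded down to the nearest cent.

COGS = $7,647.23; ending inventory = $2,109.77

After Jun 1: 283 on hand, pool $4,245.00 (≈ $15.0000 each)
After Jun 3: 331 on hand, pool $4,917.00 (≈ $14.8550 each)
After Jun 6: 417 on hand, pool $5,863.00 (≈ $14.0600 each)
Jun 7, sell 271: 271/417 × $5,863.00 → $3,810.24
After Jun 10: 221 on hand, pool $2,802.76 (≈ $12.6822 each)
Jun 12, sell 130: 130/221 × $2,802.76 → $1,648.68
After Jun 14: 151 on hand, pool $1,514.08 (≈ $10.0270 each)
After Jun 16: 383 on hand, pool $4,298.08 (≈ $11.2221 each)
Jun 19, sell 195: 195/383 × $4,298.08 → $2,188.31
Total COGS = $3,810.24 + $1,648.68 + $2,188.31 = $7,647.23
Ending inventory (cost pool remaining) = $2,109.77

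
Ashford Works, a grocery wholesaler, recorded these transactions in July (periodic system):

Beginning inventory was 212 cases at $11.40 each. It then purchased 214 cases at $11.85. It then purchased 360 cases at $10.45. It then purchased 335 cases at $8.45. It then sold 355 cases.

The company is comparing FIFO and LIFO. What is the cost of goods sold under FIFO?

FIFO COGS: 212 @ $11.40 + 143 @ $11.85 = $4,111.35
LIFO COGS: 335 @ $8.45 + 20 @ $10.45 = $3,039.75

COGS = $4,111.35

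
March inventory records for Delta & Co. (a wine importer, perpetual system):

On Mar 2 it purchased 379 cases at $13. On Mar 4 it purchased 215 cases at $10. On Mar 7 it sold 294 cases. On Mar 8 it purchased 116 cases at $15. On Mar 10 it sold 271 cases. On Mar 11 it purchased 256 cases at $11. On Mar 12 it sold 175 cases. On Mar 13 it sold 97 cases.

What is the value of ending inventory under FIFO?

Mar 7, 294 sold [FIFO — oldest first]: 294 @ $13 = $3,822
Mar 10, 271 sold [FIFO — oldest first]: 85 @ $13 + 186 @ $10 = $2,965
Mar 12, 175 sold [FIFO — oldest first]: 29 @ $10 + 116 @ $15 + 30 @ $11 = $2,360
Mar 13, 97 sold [FIFO — oldest first]: 97 @ $11 = $1,067
Total COGS = $3,822 + $2,965 + $2,360 + $1,067 = $10,214
Ending inventory: 129 @ $11 = $1,419
Check: goods available $11,633 = COGS $10,214 + ending $1,419

Ending inventory = $1,419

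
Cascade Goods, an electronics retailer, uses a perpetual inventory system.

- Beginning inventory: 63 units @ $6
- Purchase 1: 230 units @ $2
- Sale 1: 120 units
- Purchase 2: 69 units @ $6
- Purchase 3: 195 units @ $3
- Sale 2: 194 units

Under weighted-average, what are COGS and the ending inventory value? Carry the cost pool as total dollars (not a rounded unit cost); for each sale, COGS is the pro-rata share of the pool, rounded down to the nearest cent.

After Beginning: 63 on hand, pool $378.00 (≈ $6.0000 each)
After Purchase 1: 293 on hand, pool $838.00 (≈ $2.8601 each)
Sale 1, sell 120: 120/293 × $838.00 → $343.20
After Purchase 2: 242 on hand, pool $908.80 (≈ $3.7554 each)
After Purchase 3: 437 on hand, pool $1,493.80 (≈ $3.4183 each)
Sale 2, sell 194: 194/437 × $1,493.80 → $663.15
Total COGS = $343.20 + $663.15 = $1,006.35
Ending inventory (cost pool remaining) = $830.65
Check: goods available $1,837.00 = COGS $1,006.35 + ending $830.65

COGS = $1,006.35; ending inventory = $830.65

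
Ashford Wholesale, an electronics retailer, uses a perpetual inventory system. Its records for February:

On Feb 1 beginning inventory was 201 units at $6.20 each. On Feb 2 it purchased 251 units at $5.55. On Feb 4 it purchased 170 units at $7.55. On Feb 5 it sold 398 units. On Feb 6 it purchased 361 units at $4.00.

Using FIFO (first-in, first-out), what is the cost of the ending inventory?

Ending inventory = $3,027.20

Feb 5, 398 sold [FIFO — oldest first]: 201 @ $6.20 + 197 @ $5.55 = $2,339.55
Ending inventory: 54 @ $5.55 + 170 @ $7.55 + 361 @ $4.00 = $3,027.20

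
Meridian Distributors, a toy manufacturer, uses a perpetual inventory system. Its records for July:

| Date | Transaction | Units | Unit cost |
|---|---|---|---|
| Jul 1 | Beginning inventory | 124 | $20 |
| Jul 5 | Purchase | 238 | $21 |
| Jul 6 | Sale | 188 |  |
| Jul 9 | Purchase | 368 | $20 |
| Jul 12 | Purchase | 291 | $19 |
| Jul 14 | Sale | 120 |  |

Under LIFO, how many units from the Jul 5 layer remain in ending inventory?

50

Jul 6, 188 sold [LIFO — newest first]: 188 @ $21 = $3,948
Jul 14, 120 sold [LIFO — newest first]: 120 @ $19 = $2,280
Total COGS = $3,948 + $2,280 = $6,228
Ending inventory: 124 @ $20 + 50 @ $21 + 368 @ $20 + 171 @ $19 = $14,139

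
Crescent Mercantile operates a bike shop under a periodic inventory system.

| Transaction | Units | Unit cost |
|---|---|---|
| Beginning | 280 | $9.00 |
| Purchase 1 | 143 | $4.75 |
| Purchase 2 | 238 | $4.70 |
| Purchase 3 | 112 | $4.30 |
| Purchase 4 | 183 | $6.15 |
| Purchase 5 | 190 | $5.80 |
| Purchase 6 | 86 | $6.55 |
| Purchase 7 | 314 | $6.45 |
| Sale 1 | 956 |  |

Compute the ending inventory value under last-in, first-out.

Ending inventory = $3,984.15

Sale 1 (956) [LIFO — newest first]: 314 @ $6.45 + 86 @ $6.55 + 190 @ $5.80 + 183 @ $6.15 + 112 @ $4.30 + 71 @ $4.70 = $5,631.35
Ending inventory: 280 @ $9.00 + 143 @ $4.75 + 167 @ $4.70 = $3,984.15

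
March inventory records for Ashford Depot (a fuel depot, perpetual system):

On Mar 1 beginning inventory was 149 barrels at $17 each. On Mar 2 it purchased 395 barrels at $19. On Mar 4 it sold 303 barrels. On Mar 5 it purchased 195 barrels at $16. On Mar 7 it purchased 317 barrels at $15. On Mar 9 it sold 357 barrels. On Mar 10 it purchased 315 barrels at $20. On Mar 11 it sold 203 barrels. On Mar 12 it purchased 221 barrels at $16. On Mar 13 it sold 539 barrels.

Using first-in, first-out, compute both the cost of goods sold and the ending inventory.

Mar 4, 303 sold [FIFO — oldest first]: 149 @ $17 + 154 @ $19 = $5,459
Mar 9, 357 sold [FIFO — oldest first]: 241 @ $19 + 116 @ $16 = $6,435
Mar 11, 203 sold [FIFO — oldest first]: 79 @ $16 + 124 @ $15 = $3,124
Mar 13, 539 sold [FIFO — oldest first]: 193 @ $15 + 315 @ $20 + 31 @ $16 = $9,691
Total COGS = $5,459 + $6,435 + $3,124 + $9,691 = $24,709
Ending inventory: 190 @ $16 = $3,040
Check: goods available $27,749 = COGS $24,709 + ending $3,040

COGS = $24,709; ending inventory = $3,040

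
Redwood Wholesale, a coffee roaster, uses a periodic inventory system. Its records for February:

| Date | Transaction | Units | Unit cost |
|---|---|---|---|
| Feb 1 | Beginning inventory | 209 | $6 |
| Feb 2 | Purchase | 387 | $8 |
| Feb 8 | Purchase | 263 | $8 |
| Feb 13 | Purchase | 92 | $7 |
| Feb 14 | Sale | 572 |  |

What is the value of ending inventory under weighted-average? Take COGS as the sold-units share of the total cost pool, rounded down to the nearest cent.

Ending inventory = $2,828.76

Feb 14, sell 572: 572/951 × $7,098.00 → $4,269.24
Ending inventory (cost pool remaining) = $2,828.76
Check: goods available $7,098.00 = COGS $4,269.24 + ending $2,828.76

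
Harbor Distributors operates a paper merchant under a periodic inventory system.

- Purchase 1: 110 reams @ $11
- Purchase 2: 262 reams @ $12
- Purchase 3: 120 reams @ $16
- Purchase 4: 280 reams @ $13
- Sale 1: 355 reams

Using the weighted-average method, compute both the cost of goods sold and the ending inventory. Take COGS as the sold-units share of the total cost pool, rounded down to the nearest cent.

Sale 1, sell 355: 355/772 × $9,914.00 → $4,558.89
Ending inventory (cost pool remaining) = $5,355.11
Check: goods available $9,914.00 = COGS $4,558.89 + ending $5,355.11

COGS = $4,558.89; ending inventory = $5,355.11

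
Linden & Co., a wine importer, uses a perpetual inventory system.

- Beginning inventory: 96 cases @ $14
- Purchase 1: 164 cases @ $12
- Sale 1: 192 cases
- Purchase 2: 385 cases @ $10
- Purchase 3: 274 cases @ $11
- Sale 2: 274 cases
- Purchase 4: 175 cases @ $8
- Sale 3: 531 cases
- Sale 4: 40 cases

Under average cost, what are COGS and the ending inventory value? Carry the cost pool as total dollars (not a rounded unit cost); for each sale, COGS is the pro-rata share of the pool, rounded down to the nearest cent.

After Beginning: 96 on hand, pool $1,344.00 (≈ $14.0000 each)
After Purchase 1: 260 on hand, pool $3,312.00 (≈ $12.7385 each)
Sale 1, sell 192: 192/260 × $3,312.00 → $2,445.78
After Purchase 2: 453 on hand, pool $4,716.22 (≈ $10.4111 each)
After Purchase 3: 727 on hand, pool $7,730.22 (≈ $10.6330 each)
Sale 2, sell 274: 274/727 × $7,730.22 → $2,913.45
After Purchase 4: 628 on hand, pool $6,216.77 (≈ $9.8993 each)
Sale 3, sell 531: 531/628 × $6,216.77 → $5,256.53
Sale 4, sell 40: 40/97 × $960.24 → $395.97
Total COGS = $2,445.78 + $2,913.45 + $5,256.53 + $395.97 = $11,011.73
Ending inventory (cost pool remaining) = $564.27
Check: goods available $11,576.00 = COGS $11,011.73 + ending $564.27

COGS = $11,011.73; ending inventory = $564.27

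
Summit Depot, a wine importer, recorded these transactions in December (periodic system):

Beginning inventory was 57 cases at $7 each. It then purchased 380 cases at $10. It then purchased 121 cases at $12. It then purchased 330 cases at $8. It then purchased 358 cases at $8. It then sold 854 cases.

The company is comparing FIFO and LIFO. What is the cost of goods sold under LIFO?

COGS = $7,406

FIFO COGS: 57 @ $7 + 380 @ $10 + 121 @ $12 + 296 @ $8 = $8,019
LIFO COGS: 358 @ $8 + 330 @ $8 + 121 @ $12 + 45 @ $10 = $7,406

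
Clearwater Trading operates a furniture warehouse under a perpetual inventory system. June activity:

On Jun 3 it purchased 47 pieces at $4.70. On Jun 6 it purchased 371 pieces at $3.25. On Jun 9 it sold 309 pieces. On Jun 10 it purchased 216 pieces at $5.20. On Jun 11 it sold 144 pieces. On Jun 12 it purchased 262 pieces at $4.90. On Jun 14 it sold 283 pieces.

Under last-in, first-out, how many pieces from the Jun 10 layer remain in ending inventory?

Jun 9, 309 sold [LIFO — newest first]: 309 @ $3.25 = $1,004.25
Jun 11, 144 sold [LIFO — newest first]: 144 @ $5.20 = $748.80
Jun 14, 283 sold [LIFO — newest first]: 262 @ $4.90 + 21 @ $5.20 = $1,393.00
Total COGS = $1,004.25 + $748.80 + $1,393.00 = $3,146.05
Ending inventory: 47 @ $4.70 + 62 @ $3.25 + 51 @ $5.20 = $687.60
Check: goods available $3,833.65 = COGS $3,146.05 + ending $687.60

51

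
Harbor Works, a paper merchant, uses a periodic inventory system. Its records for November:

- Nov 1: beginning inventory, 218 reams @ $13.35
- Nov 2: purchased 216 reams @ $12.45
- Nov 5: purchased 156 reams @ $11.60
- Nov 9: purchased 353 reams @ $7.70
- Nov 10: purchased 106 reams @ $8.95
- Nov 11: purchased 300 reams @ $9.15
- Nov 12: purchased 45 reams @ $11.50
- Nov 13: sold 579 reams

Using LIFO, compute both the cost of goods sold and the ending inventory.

Nov 13, 579 sold [LIFO — newest first]: 45 @ $11.50 + 300 @ $9.15 + 106 @ $8.95 + 128 @ $7.70 = $5,196.80
Ending inventory: 218 @ $13.35 + 216 @ $12.45 + 156 @ $11.60 + 225 @ $7.70 = $9,141.60

COGS = $5,196.80; ending inventory = $9,141.60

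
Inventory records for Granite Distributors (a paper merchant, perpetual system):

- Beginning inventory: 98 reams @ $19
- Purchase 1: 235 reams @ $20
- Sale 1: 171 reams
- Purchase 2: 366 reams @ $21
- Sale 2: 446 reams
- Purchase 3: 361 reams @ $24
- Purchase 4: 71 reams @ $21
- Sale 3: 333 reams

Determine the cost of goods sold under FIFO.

Sale 1 (171) [FIFO — oldest first]: 98 @ $19 + 73 @ $20 = $3,322
Sale 2 (446) [FIFO — oldest first]: 162 @ $20 + 284 @ $21 = $9,204
Sale 3 (333) [FIFO — oldest first]: 82 @ $21 + 251 @ $24 = $7,746
Total COGS = $3,322 + $9,204 + $7,746 = $20,272
Ending inventory: 110 @ $24 + 71 @ $21 = $4,131
Check: goods available $24,403 = COGS $20,272 + ending $4,131

COGS = $20,272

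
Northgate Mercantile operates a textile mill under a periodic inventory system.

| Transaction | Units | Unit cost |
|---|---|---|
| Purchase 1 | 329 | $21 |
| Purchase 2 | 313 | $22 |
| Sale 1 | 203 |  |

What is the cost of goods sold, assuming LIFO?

Sale 1 (203) [LIFO — newest first]: 203 @ $22 = $4,466
Ending inventory: 329 @ $21 + 110 @ $22 = $9,329
Check: goods available $13,795 = COGS $4,466 + ending $9,329

COGS = $4,466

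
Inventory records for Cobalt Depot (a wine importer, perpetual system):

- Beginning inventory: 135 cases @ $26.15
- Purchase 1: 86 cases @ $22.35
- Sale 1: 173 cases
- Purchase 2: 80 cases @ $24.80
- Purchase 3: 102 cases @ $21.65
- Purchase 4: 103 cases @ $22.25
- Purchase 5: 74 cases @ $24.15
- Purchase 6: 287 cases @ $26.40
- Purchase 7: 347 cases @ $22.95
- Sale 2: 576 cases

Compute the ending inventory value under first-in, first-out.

Ending inventory = $11,078.85

Sale 1 (173) [FIFO — oldest first]: 135 @ $26.15 + 38 @ $22.35 = $4,379.55
Sale 2 (576) [FIFO — oldest first]: 48 @ $22.35 + 80 @ $24.80 + 102 @ $21.65 + 103 @ $22.25 + 74 @ $24.15 + 169 @ $26.40 = $13,805.55
Total COGS = $4,379.55 + $13,805.55 = $18,185.10
Ending inventory: 118 @ $26.40 + 347 @ $22.95 = $11,078.85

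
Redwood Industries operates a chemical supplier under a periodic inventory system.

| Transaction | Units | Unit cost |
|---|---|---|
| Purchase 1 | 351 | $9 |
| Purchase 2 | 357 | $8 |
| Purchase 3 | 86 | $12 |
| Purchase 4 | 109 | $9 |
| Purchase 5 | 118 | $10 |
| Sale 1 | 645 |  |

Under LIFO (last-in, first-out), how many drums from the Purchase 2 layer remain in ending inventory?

25

Sale 1 (645) [LIFO — newest first]: 118 @ $10 + 109 @ $9 + 86 @ $12 + 332 @ $8 = $5,849
Ending inventory: 351 @ $9 + 25 @ $8 = $3,359
Check: goods available $9,208 = COGS $5,849 + ending $3,359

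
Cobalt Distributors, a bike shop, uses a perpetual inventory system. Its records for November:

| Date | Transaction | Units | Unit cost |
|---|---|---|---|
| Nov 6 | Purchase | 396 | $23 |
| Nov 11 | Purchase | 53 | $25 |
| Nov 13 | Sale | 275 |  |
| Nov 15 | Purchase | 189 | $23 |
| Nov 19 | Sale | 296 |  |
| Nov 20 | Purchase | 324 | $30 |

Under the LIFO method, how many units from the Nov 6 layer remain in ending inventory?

67

Nov 13, 275 sold [LIFO — newest first]: 53 @ $25 + 222 @ $23 = $6,431
Nov 19, 296 sold [LIFO — newest first]: 189 @ $23 + 107 @ $23 = $6,808
Total COGS = $6,431 + $6,808 = $13,239
Ending inventory: 67 @ $23 + 324 @ $30 = $11,261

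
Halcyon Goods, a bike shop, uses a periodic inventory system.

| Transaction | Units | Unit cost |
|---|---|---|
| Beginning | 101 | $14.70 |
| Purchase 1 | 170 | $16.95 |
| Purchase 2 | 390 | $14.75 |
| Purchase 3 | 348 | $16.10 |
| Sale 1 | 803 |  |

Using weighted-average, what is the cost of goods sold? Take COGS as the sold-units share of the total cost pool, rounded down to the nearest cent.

COGS = $12,511.75

Sale 1, sell 803: 803/1009 × $15,721.50 → $12,511.75
Ending inventory (cost pool remaining) = $3,209.75
Check: goods available $15,721.50 = COGS $12,511.75 + ending $3,209.75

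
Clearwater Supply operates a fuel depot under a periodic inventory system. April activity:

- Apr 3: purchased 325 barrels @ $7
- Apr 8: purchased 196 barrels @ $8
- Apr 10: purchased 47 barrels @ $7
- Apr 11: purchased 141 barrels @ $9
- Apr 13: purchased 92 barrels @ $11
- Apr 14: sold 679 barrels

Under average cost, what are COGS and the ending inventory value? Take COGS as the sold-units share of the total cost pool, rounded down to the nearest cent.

Apr 14, sell 679: 679/801 × $6,453.00 → $5,470.14
Ending inventory (cost pool remaining) = $982.86

COGS = $5,470.14; ending inventory = $982.86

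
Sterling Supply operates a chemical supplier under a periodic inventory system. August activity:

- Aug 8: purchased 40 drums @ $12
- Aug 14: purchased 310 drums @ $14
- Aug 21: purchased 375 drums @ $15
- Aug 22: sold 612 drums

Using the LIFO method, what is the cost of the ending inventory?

Aug 22, 612 sold [LIFO — newest first]: 375 @ $15 + 237 @ $14 = $8,943
Ending inventory: 40 @ $12 + 73 @ $14 = $1,502

Ending inventory = $1,502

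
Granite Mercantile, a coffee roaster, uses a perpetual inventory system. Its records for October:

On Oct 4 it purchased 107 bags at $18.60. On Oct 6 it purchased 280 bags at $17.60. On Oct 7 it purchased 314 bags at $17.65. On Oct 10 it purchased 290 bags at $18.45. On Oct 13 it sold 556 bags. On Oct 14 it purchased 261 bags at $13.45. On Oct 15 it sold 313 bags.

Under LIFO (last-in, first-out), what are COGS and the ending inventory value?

Oct 13, 556 sold [LIFO — newest first]: 290 @ $18.45 + 266 @ $17.65 = $10,045.40
Oct 15, 313 sold [LIFO — newest first]: 261 @ $13.45 + 48 @ $17.65 + 4 @ $17.60 = $4,428.05
Total COGS = $10,045.40 + $4,428.05 = $14,473.45
Ending inventory: 107 @ $18.60 + 276 @ $17.60 = $6,847.80

COGS = $14,473.45; ending inventory = $6,847.80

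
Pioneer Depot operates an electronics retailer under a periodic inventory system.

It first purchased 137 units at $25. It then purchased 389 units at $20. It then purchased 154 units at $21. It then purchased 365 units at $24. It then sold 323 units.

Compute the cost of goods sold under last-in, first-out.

Sale 1 (323) [LIFO — newest first]: 323 @ $24 = $7,752
Ending inventory: 137 @ $25 + 389 @ $20 + 154 @ $21 + 42 @ $24 = $15,447

COGS = $7,752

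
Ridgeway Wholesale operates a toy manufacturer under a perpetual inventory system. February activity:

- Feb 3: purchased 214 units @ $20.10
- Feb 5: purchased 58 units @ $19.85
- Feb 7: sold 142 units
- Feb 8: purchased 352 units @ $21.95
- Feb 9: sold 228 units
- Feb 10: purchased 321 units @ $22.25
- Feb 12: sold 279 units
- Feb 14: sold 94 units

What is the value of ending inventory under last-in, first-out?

Ending inventory = $4,193.40

Feb 7, 142 sold [LIFO — newest first]: 58 @ $19.85 + 84 @ $20.10 = $2,839.70
Feb 9, 228 sold [LIFO — newest first]: 228 @ $21.95 = $5,004.60
Feb 12, 279 sold [LIFO — newest first]: 279 @ $22.25 = $6,207.75
Feb 14, 94 sold [LIFO — newest first]: 42 @ $22.25 + 52 @ $21.95 = $2,075.90
Total COGS = $2,839.70 + $5,004.60 + $6,207.75 + $2,075.90 = $16,127.95
Ending inventory: 130 @ $20.10 + 72 @ $21.95 = $4,193.40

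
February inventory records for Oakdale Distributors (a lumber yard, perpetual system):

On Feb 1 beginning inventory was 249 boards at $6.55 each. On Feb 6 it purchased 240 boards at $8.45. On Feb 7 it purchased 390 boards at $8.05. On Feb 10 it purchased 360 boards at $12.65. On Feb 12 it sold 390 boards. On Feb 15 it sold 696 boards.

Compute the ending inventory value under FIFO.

Ending inventory = $1,935.45

Feb 12, 390 sold [FIFO — oldest first]: 249 @ $6.55 + 141 @ $8.45 = $2,822.40
Feb 15, 696 sold [FIFO — oldest first]: 99 @ $8.45 + 390 @ $8.05 + 207 @ $12.65 = $6,594.60
Total COGS = $2,822.40 + $6,594.60 = $9,417.00
Ending inventory: 153 @ $12.65 = $1,935.45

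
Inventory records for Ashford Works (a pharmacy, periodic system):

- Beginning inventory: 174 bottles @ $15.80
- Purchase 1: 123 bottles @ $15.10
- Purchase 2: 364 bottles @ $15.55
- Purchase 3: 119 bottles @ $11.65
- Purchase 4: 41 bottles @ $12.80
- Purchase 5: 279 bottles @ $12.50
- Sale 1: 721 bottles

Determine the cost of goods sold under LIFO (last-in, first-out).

Sale 1 (721) [LIFO — newest first]: 279 @ $12.50 + 41 @ $12.80 + 119 @ $11.65 + 282 @ $15.55 = $9,783.75
Ending inventory: 174 @ $15.80 + 123 @ $15.10 + 82 @ $15.55 = $5,881.60
Check: goods available $15,665.35 = COGS $9,783.75 + ending $5,881.60

COGS = $9,783.75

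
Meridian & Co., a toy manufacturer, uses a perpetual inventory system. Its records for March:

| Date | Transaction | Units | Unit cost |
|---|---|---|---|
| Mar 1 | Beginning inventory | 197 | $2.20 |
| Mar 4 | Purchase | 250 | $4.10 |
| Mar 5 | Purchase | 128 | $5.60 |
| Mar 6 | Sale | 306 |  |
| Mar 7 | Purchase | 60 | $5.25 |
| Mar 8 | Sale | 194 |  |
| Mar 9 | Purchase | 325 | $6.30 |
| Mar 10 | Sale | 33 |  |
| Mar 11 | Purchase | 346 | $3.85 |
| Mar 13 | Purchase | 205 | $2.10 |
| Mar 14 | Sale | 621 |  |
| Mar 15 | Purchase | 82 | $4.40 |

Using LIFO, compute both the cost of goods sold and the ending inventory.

Mar 6, 306 sold [LIFO — newest first]: 128 @ $5.60 + 178 @ $4.10 = $1,446.60
Mar 8, 194 sold [LIFO — newest first]: 60 @ $5.25 + 72 @ $4.10 + 62 @ $2.20 = $746.60
Mar 10, 33 sold [LIFO — newest first]: 33 @ $6.30 = $207.90
Mar 14, 621 sold [LIFO — newest first]: 205 @ $2.10 + 346 @ $3.85 + 70 @ $6.30 = $2,203.60
Total COGS = $1,446.60 + $746.60 + $207.90 + $2,203.60 = $4,604.70
Ending inventory: 135 @ $2.20 + 222 @ $6.30 + 82 @ $4.40 = $2,056.40

COGS = $4,604.70; ending inventory = $2,056.40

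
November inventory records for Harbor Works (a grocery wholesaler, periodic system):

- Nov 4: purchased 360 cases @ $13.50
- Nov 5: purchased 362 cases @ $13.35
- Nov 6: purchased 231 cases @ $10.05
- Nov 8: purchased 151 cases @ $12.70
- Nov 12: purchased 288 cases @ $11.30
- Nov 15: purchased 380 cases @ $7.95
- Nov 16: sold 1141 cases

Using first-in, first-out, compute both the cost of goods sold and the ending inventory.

Nov 16, 1141 sold [FIFO — oldest first]: 360 @ $13.50 + 362 @ $13.35 + 231 @ $10.05 + 151 @ $12.70 + 37 @ $11.30 = $14,350.05
Ending inventory: 251 @ $11.30 + 380 @ $7.95 = $5,857.30

COGS = $14,350.05; ending inventory = $5,857.30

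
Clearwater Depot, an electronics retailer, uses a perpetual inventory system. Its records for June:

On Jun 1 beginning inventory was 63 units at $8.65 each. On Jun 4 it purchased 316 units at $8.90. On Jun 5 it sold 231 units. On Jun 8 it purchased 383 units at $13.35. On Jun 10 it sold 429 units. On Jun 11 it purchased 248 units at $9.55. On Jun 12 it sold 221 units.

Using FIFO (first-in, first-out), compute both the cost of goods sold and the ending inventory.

Jun 5, 231 sold [FIFO — oldest first]: 63 @ $8.65 + 168 @ $8.90 = $2,040.15
Jun 10, 429 sold [FIFO — oldest first]: 148 @ $8.90 + 281 @ $13.35 = $5,068.55
Jun 12, 221 sold [FIFO — oldest first]: 102 @ $13.35 + 119 @ $9.55 = $2,498.15
Total COGS = $2,040.15 + $5,068.55 + $2,498.15 = $9,606.85
Ending inventory: 129 @ $9.55 = $1,231.95

COGS = $9,606.85; ending inventory = $1,231.95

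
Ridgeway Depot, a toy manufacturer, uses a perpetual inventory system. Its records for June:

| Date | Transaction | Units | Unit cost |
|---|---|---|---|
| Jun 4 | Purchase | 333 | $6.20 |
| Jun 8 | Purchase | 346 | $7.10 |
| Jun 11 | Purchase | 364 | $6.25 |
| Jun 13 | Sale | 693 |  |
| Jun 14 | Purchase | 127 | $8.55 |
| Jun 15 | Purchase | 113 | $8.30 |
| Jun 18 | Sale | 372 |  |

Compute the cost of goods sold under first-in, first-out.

COGS = $6,984.30

Jun 13, 693 sold [FIFO — oldest first]: 333 @ $6.20 + 346 @ $7.10 + 14 @ $6.25 = $4,608.70
Jun 18, 372 sold [FIFO — oldest first]: 350 @ $6.25 + 22 @ $8.55 = $2,375.60
Total COGS = $4,608.70 + $2,375.60 = $6,984.30
Ending inventory: 105 @ $8.55 + 113 @ $8.30 = $1,835.65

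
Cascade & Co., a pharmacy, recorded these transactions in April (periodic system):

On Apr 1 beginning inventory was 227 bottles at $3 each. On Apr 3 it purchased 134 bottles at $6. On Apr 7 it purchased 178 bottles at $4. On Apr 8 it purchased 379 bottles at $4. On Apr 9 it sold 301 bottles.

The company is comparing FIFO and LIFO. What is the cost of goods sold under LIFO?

FIFO COGS: 227 @ $3 + 74 @ $6 = $1,125
LIFO COGS: 301 @ $4 = $1,204

COGS = $1,204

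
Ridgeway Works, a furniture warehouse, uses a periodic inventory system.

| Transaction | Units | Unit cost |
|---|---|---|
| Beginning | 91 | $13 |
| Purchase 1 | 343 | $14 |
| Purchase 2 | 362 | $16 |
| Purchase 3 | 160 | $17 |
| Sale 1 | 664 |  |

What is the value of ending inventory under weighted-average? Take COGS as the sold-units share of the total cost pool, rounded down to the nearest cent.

Sale 1, sell 664: 664/956 × $14,497.00 → $10,069.04
Ending inventory (cost pool remaining) = $4,427.96
Check: goods available $14,497.00 = COGS $10,069.04 + ending $4,427.96

Ending inventory = $4,427.96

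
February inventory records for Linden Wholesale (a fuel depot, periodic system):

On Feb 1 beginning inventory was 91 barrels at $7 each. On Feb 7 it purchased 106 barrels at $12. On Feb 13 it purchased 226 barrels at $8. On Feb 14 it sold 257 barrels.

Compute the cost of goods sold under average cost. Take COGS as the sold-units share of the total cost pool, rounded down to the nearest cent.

COGS = $2,258.31

Feb 14, sell 257: 257/423 × $3,717.00 → $2,258.31
Ending inventory (cost pool remaining) = $1,458.69
Check: goods available $3,717.00 = COGS $2,258.31 + ending $1,458.69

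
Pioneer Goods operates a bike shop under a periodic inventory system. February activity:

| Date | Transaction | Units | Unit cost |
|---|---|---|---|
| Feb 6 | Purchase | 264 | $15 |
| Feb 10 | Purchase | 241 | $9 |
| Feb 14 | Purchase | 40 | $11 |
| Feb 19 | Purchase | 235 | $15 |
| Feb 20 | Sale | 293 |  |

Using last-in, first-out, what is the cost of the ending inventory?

Ending inventory = $5,967

Feb 20, 293 sold [LIFO — newest first]: 235 @ $15 + 40 @ $11 + 18 @ $9 = $4,127
Ending inventory: 264 @ $15 + 223 @ $9 = $5,967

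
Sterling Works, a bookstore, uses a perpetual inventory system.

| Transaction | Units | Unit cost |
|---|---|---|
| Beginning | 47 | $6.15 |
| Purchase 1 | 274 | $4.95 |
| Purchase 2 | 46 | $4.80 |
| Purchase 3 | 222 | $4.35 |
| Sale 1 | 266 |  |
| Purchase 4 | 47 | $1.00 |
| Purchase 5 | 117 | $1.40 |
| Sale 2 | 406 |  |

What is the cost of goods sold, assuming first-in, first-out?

COGS = $2,929.25

Sale 1 (266) [FIFO — oldest first]: 47 @ $6.15 + 219 @ $4.95 = $1,373.10
Sale 2 (406) [FIFO — oldest first]: 55 @ $4.95 + 46 @ $4.80 + 222 @ $4.35 + 47 @ $1.00 + 36 @ $1.40 = $1,556.15
Total COGS = $1,373.10 + $1,556.15 = $2,929.25
Ending inventory: 81 @ $1.40 = $113.40
Check: goods available $3,042.65 = COGS $2,929.25 + ending $113.40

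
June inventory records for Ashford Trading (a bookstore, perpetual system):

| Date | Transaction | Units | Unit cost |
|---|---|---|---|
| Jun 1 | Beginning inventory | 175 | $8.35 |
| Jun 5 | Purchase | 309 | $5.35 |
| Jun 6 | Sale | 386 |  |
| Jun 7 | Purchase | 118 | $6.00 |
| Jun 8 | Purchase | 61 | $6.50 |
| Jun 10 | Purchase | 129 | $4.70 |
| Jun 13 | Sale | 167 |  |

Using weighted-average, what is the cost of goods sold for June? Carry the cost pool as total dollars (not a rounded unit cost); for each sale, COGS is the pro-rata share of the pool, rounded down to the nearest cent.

COGS = $3,446.88

After Jun 1: 175 on hand, pool $1,461.25 (≈ $8.3500 each)
After Jun 5: 484 on hand, pool $3,114.40 (≈ $6.4347 each)
Jun 6, sell 386: 386/484 × $3,114.40 → $2,483.79
After Jun 7: 216 on hand, pool $1,338.61 (≈ $6.1973 each)
After Jun 8: 277 on hand, pool $1,735.11 (≈ $6.2639 each)
After Jun 10: 406 on hand, pool $2,341.41 (≈ $5.7670 each)
Jun 13, sell 167: 167/406 × $2,341.41 → $963.09
Total COGS = $2,483.79 + $963.09 = $3,446.88
Ending inventory (cost pool remaining) = $1,378.32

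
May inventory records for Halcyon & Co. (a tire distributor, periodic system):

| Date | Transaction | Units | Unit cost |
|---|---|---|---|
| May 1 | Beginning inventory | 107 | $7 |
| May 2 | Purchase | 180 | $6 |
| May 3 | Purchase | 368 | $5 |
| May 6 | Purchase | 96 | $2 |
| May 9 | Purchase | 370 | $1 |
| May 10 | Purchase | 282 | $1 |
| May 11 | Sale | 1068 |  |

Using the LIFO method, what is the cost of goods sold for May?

May 11, 1068 sold [LIFO — newest first]: 282 @ $1 + 370 @ $1 + 96 @ $2 + 320 @ $5 = $2,444
Ending inventory: 107 @ $7 + 180 @ $6 + 48 @ $5 = $2,069

COGS = $2,444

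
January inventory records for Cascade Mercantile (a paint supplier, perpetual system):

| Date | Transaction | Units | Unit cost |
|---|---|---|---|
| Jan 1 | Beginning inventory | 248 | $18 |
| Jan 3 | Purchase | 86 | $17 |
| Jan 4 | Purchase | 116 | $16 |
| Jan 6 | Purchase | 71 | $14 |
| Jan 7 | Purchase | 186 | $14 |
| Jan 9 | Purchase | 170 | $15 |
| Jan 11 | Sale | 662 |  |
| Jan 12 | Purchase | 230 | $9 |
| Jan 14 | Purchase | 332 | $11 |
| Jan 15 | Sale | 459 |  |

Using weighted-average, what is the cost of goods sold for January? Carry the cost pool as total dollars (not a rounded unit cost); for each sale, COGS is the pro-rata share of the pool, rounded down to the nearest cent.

After Jan 1: 248 on hand, pool $4,464.00 (≈ $18.0000 each)
After Jan 3: 334 on hand, pool $5,926.00 (≈ $17.7425 each)
After Jan 4: 450 on hand, pool $7,782.00 (≈ $17.2933 each)
After Jan 6: 521 on hand, pool $8,776.00 (≈ $16.8445 each)
After Jan 7: 707 on hand, pool $11,380.00 (≈ $16.0962 each)
After Jan 9: 877 on hand, pool $13,930.00 (≈ $15.8837 each)
Jan 11, sell 662: 662/877 × $13,930.00 → $10,515.00
After Jan 12: 445 on hand, pool $5,485.00 (≈ $12.3258 each)
After Jan 14: 777 on hand, pool $9,137.00 (≈ $11.7593 each)
Jan 15, sell 459: 459/777 × $9,137.00 → $5,397.53
Total COGS = $10,515.00 + $5,397.53 = $15,912.53
Ending inventory (cost pool remaining) = $3,739.47

COGS = $15,912.53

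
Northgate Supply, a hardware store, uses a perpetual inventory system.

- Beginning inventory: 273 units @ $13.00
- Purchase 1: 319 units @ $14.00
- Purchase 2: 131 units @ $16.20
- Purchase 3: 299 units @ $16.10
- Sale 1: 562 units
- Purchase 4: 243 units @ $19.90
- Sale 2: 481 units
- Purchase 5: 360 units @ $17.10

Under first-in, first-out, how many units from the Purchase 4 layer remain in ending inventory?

Sale 1 (562) [FIFO — oldest first]: 273 @ $13.00 + 289 @ $14.00 = $7,595.00
Sale 2 (481) [FIFO — oldest first]: 30 @ $14.00 + 131 @ $16.20 + 299 @ $16.10 + 21 @ $19.90 = $7,774.00
Total COGS = $7,595.00 + $7,774.00 = $15,369.00
Ending inventory: 222 @ $19.90 + 360 @ $17.10 = $10,573.80
Check: goods available $25,942.80 = COGS $15,369.00 + ending $10,573.80

222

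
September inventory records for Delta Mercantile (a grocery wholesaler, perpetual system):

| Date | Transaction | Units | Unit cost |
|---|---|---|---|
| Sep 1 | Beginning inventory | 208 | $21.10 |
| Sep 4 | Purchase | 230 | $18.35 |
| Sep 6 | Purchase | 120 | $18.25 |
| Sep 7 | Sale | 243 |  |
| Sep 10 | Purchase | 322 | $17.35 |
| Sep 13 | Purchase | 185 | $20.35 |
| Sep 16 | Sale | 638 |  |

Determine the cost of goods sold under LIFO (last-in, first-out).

Sep 7, 243 sold [LIFO — newest first]: 120 @ $18.25 + 123 @ $18.35 = $4,447.05
Sep 16, 638 sold [LIFO — newest first]: 185 @ $20.35 + 322 @ $17.35 + 107 @ $18.35 + 24 @ $21.10 = $11,821.30
Total COGS = $4,447.05 + $11,821.30 = $16,268.35
Ending inventory: 184 @ $21.10 = $3,882.40

COGS = $16,268.35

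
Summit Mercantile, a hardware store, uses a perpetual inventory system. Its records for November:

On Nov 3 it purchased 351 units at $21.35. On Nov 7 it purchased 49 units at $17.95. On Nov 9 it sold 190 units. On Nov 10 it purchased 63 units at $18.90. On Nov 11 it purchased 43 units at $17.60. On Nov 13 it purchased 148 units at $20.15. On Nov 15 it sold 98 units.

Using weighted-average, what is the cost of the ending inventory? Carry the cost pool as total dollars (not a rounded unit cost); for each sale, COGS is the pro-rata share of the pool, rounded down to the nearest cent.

After Nov 3: 351 on hand, pool $7,493.85 (≈ $21.3500 each)
After Nov 7: 400 on hand, pool $8,373.40 (≈ $20.9335 each)
Nov 9, sell 190: 190/400 × $8,373.40 → $3,977.36
After Nov 10: 273 on hand, pool $5,586.74 (≈ $20.4642 each)
After Nov 11: 316 on hand, pool $6,343.54 (≈ $20.0745 each)
After Nov 13: 464 on hand, pool $9,325.74 (≈ $20.0986 each)
Nov 15, sell 98: 98/464 × $9,325.74 → $1,969.66
Total COGS = $3,977.36 + $1,969.66 = $5,947.02
Ending inventory (cost pool remaining) = $7,356.08
Check: goods available $13,303.10 = COGS $5,947.02 + ending $7,356.08

Ending inventory = $7,356.08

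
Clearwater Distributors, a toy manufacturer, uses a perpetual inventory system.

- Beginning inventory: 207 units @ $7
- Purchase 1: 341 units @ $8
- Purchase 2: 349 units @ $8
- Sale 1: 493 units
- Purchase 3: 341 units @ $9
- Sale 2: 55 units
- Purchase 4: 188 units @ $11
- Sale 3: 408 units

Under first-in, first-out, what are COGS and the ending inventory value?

Sale 1 (493) [FIFO — oldest first]: 207 @ $7 + 286 @ $8 = $3,737
Sale 2 (55) [FIFO — oldest first]: 55 @ $8 = $440
Sale 3 (408) [FIFO — oldest first]: 349 @ $8 + 59 @ $9 = $3,323
Total COGS = $3,737 + $440 + $3,323 = $7,500
Ending inventory: 282 @ $9 + 188 @ $11 = $4,606

COGS = $7,500; ending inventory = $4,606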